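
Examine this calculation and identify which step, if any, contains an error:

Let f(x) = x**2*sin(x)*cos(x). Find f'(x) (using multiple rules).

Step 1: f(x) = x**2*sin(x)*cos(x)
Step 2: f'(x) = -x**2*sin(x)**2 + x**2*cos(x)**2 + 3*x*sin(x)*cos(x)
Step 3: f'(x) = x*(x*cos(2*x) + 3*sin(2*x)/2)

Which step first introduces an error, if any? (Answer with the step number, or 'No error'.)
Step 2

Step 2 is incorrect due to a wrong coefficient.
The step shows: -x**2*sin(x)**2 + x**2*cos(x)**2 + 3*x*sin(x)*cos(x)
The correct value should be: -x**2*sin(x)**2 + x**2*cos(x)**2 + 2*x*sin(x)*cos(x)

Explanation: The coefficient 2 was incorrectly written as 3: the term 2*x*sin(x)*cos(x) was incorrectly written as 3*x*sin(x)*cos(x)
The later steps are derived from this incorrect expression, so the error originates in Step 2.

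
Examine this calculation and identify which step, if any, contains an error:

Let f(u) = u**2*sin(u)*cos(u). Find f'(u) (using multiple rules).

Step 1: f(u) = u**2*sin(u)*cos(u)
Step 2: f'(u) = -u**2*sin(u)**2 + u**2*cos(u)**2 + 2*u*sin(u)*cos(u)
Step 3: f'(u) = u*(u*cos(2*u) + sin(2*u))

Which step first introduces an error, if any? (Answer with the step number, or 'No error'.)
No error

All steps in this derivation are correct.
The final answer f'(u) = u*(u*cos(2*u) + sin(2*u)) is valid.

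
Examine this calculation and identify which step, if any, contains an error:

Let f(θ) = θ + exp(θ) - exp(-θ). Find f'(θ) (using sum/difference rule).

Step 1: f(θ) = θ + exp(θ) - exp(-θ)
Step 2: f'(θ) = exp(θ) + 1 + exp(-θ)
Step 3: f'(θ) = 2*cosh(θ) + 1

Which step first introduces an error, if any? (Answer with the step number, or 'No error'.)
No error

All steps in this derivation are correct.
The final answer f'(θ) = 2*cosh(θ) + 1 is valid.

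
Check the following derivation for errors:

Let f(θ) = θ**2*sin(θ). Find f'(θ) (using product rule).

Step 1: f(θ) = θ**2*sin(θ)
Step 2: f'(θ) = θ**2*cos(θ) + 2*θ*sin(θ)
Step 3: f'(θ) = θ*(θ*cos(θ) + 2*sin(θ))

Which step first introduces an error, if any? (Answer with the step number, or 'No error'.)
No error

All steps in this derivation are correct.
The final answer f'(θ) = θ*(θ*cos(θ) + 2*sin(θ)) is valid.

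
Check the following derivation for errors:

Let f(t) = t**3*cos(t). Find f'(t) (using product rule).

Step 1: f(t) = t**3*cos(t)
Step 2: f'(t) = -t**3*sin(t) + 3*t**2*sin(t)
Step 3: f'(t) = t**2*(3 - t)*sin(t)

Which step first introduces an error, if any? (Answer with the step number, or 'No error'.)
Step 2

Step 2 is incorrect due to a wrong trig function.
The step shows: -t**3*sin(t) + 3*t**2*sin(t)
The correct value should be: -t**3*sin(t) + 3*t**2*cos(t)

Explanation: cos(t) was incorrectly written as sin(t): the term 3*t**2*cos(t) was incorrectly written as 3*t**2*sin(t)
The later steps are derived from this incorrect expression, so the error originates in Step 2.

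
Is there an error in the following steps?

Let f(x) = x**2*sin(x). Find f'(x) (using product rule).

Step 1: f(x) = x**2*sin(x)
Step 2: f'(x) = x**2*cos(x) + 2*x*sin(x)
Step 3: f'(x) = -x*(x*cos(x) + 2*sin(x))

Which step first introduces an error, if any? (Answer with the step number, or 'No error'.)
Step 3

Step 3 is incorrect due to a sign flip.
The step shows: -x*(x*cos(x) + 2*sin(x))
The correct value should be: x*(x*cos(x) + 2*sin(x))

Explanation: The sign of the whole expression was flipped: the term x*(x*cos(x) + 2*sin(x)) was incorrectly written as -x*(x*cos(x) + 2*sin(x))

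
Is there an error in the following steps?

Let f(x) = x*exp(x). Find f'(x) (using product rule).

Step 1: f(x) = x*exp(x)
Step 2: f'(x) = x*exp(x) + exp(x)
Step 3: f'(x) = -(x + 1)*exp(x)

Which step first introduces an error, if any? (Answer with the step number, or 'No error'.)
Step 3

Step 3 is incorrect due to a sign flip.
The step shows: -(x + 1)*exp(x)
The correct value should be: (x + 1)*exp(x)

Explanation: The sign of the whole expression was flipped: the term (x + 1)*exp(x) was incorrectly written as -(x + 1)*exp(x)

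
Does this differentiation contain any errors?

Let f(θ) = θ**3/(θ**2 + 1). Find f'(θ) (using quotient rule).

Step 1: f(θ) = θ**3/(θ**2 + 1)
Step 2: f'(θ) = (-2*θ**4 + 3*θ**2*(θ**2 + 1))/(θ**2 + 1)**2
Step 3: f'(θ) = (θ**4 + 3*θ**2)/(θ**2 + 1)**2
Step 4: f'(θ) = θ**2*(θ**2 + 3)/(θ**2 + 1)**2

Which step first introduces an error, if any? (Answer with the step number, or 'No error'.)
No error

All steps in this derivation are correct.
The final answer f'(θ) = θ**2*(θ**2 + 3)/(θ**2 + 1)**2 is valid.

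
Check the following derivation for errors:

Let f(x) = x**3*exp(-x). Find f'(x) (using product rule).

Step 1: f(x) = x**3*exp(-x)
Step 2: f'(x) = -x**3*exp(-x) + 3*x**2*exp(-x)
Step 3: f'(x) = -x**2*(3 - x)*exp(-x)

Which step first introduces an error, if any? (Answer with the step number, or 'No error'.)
Step 3

Step 3 is incorrect due to a sign flip.
The step shows: -x**2*(3 - x)*exp(-x)
The correct value should be: x**2*(3 - x)*exp(-x)

Explanation: The sign of the whole expression was flipped: the term x**2*(3 - x)*exp(-x) was incorrectly written as -x**2*(3 - x)*exp(-x)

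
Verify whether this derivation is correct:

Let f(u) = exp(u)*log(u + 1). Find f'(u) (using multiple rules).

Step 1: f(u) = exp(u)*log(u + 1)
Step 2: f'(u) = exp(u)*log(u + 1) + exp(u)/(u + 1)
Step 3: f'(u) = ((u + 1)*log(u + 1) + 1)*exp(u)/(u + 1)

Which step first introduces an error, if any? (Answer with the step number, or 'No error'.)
No error

All steps in this derivation are correct.
The final answer f'(u) = ((u + 1)*log(u + 1) + 1)*exp(u)/(u + 1) is valid.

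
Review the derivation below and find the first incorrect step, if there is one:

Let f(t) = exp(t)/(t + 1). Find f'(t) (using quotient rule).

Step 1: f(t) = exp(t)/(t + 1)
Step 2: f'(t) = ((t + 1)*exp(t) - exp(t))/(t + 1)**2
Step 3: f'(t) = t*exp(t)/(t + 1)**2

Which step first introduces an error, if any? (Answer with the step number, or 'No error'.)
No error

All steps in this derivation are correct.
The final answer f'(t) = t*exp(t)/(t + 1)**2 is valid.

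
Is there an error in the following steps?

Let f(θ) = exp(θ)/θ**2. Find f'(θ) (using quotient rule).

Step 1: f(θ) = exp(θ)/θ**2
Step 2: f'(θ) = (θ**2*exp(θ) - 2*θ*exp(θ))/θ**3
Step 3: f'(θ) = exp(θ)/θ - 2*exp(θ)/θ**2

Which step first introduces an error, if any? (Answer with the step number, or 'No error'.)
Step 2

Step 2 is incorrect due to a wrong exponent.
The step shows: (θ**2*exp(θ) - 2*θ*exp(θ))/θ**3
The correct value should be: (θ**2*exp(θ) - 2*θ*exp(θ))/θ**4

Explanation: The exponent -4 on θ was incorrectly written as -3: the term (θ**2*exp(θ) - 2*θ*exp(θ))/θ**4 was incorrectly written as (θ**2*exp(θ) - 2*θ*exp(θ))/θ**3
The later steps are derived from this incorrect expression, so the error originates in Step 2.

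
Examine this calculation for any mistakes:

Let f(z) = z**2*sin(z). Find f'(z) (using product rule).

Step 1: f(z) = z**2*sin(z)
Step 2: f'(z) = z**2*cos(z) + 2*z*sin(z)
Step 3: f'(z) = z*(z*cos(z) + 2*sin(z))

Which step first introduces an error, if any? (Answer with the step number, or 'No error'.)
No error

All steps in this derivation are correct.
The final answer f'(z) = z*(z*cos(z) + 2*sin(z)) is valid.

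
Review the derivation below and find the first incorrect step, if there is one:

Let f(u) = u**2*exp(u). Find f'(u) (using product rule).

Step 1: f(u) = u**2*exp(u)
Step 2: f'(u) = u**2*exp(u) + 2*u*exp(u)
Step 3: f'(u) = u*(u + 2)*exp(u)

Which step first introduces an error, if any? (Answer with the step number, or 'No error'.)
No error

All steps in this derivation are correct.
The final answer f'(u) = u*(u + 2)*exp(u) is valid.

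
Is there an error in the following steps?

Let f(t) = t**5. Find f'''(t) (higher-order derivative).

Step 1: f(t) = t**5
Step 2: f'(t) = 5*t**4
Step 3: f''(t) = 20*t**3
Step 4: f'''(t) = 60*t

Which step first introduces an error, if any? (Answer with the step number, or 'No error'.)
Step 4

Step 4 is incorrect due to a wrong exponent.
The step shows: 60*t
The correct value should be: 60*t**2

Explanation: The exponent 2 on t was incorrectly written as 1: the term 60*t**2 was incorrectly written as 60*t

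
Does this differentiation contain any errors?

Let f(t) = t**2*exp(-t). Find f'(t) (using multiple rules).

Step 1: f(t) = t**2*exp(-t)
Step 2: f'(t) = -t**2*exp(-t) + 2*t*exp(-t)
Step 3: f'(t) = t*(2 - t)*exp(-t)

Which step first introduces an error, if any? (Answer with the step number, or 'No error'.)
No error

All steps in this derivation are correct.
The final answer f'(t) = t*(2 - t)*exp(-t) is valid.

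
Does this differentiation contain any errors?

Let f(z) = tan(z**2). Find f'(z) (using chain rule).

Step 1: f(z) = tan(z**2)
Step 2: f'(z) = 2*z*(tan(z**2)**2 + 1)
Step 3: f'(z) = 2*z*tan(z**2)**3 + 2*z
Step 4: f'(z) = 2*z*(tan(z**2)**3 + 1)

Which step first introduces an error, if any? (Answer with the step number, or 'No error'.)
Step 3

Step 3 is incorrect due to a wrong exponent.
The step shows: 2*z*tan(z**2)**3 + 2*z
The correct value should be: 2*z*tan(z**2)**2 + 2*z

Explanation: The exponent 2 on tan(z**2) was incorrectly written as 3: the term 2*z*tan(z**2)**2 was incorrectly written as 2*z*tan(z**2)**3
The later steps are derived from this incorrect expression, so the error originates in Step 3.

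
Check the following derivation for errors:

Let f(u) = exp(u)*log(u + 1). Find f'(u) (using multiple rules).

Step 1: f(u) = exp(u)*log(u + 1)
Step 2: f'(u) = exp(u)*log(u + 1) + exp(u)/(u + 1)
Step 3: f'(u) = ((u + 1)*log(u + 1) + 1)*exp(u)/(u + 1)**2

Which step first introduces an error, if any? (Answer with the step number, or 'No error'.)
Step 3

Step 3 is incorrect due to a wrong exponent.
The step shows: ((u + 1)*log(u + 1) + 1)*exp(u)/(u + 1)**2
The correct value should be: ((u + 1)*log(u + 1) + 1)*exp(u)/(u + 1)

Explanation: The exponent -1 on u + 1 was incorrectly written as -2: the term ((u + 1)*log(u + 1) + 1)*exp(u)/(u + 1) was incorrectly written as ((u + 1)*log(u + 1) + 1)*exp(u)/(u + 1)**2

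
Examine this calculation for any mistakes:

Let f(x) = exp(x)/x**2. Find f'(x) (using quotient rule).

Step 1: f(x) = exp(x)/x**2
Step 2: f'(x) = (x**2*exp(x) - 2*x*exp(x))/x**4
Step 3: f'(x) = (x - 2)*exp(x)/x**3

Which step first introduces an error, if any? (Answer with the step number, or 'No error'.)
No error

All steps in this derivation are correct.
The final answer f'(x) = (x - 2)*exp(x)/x**3 is valid.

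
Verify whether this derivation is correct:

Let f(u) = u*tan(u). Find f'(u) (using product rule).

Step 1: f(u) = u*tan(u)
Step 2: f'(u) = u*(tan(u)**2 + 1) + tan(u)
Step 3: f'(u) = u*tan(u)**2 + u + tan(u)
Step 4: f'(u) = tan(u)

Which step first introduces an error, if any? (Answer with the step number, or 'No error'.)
Step 4

Step 4 is incorrect due to a dropped term.
The step shows: tan(u)
The correct value should be: u/cos(u)**2 + tan(u)

Explanation: A term was dropped: the term u/cos(u)**2 was incorrectly omitted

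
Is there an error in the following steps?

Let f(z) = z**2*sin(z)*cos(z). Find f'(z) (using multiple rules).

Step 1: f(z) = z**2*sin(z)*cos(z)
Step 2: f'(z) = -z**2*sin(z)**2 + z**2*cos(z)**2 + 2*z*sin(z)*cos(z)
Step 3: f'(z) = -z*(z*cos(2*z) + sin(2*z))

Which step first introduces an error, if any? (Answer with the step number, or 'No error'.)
Step 3

Step 3 is incorrect due to a sign flip.
The step shows: -z*(z*cos(2*z) + sin(2*z))
The correct value should be: z*(z*cos(2*z) + sin(2*z))

Explanation: The sign of the whole expression was flipped: the term z*(z*cos(2*z) + sin(2*z)) was incorrectly written as -z*(z*cos(2*z) + sin(2*z))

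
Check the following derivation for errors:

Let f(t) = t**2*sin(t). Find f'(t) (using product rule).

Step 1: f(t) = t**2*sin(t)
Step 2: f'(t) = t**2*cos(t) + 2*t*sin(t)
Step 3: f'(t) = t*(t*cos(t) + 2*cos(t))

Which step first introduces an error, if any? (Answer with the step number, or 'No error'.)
Step 3

Step 3 is incorrect due to a wrong trig function.
The step shows: t*(t*cos(t) + 2*cos(t))
The correct value should be: t*(t*cos(t) + 2*sin(t))

Explanation: sin(t) was incorrectly written as cos(t): the term t*(t*cos(t) + 2*sin(t)) was incorrectly written as t*(t*cos(t) + 2*cos(t))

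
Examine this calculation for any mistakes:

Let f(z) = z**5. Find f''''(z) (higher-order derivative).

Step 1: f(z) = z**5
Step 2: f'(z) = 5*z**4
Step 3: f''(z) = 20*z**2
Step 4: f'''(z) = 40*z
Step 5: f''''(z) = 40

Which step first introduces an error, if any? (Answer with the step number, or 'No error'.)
Step 3

Step 3 is incorrect due to a wrong exponent.
The step shows: 20*z**2
The correct value should be: 20*z**3

Explanation: The exponent 3 on z was incorrectly written as 2: the term 20*z**3 was incorrectly written as 20*z**2
The later steps are derived from this incorrect expression, so the error originates in Step 3.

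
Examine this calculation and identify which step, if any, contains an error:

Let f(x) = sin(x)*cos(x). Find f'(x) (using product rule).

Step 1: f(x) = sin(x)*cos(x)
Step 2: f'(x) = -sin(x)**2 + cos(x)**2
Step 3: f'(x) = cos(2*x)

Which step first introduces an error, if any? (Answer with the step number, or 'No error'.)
No error

All steps in this derivation are correct.
The final answer f'(x) = cos(2*x) is valid.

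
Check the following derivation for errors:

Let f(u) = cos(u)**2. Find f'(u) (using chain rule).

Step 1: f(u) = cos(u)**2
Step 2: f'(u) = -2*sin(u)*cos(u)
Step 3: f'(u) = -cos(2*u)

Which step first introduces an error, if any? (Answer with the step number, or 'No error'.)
Step 3

Step 3 is incorrect due to a wrong trig function.
The step shows: -cos(2*u)
The correct value should be: -sin(2*u)

Explanation: sin(2*u) was incorrectly written as cos(2*u): the term -sin(2*u) was incorrectly written as -cos(2*u)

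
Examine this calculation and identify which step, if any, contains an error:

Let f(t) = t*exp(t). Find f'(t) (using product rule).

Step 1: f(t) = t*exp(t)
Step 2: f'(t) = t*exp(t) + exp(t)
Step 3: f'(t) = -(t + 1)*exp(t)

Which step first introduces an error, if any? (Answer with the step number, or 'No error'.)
Step 3

Step 3 is incorrect due to a sign flip.
The step shows: -(t + 1)*exp(t)
The correct value should be: (t + 1)*exp(t)

Explanation: The sign of the whole expression was flipped: the term (t + 1)*exp(t) was incorrectly written as -(t + 1)*exp(t)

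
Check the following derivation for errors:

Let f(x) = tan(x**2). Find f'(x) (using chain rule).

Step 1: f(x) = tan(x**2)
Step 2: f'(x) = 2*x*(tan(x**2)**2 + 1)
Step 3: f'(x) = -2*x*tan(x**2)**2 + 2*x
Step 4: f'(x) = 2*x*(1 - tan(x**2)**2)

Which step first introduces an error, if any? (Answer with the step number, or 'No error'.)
Step 3

Step 3 is incorrect due to a sign flip.
The step shows: -2*x*tan(x**2)**2 + 2*x
The correct value should be: 2*x*tan(x**2)**2 + 2*x

Explanation: The sign of one term was flipped: the term 2*x*tan(x**2)**2 was incorrectly written as -2*x*tan(x**2)**2
The later steps are derived from this incorrect expression, so the error originates in Step 3.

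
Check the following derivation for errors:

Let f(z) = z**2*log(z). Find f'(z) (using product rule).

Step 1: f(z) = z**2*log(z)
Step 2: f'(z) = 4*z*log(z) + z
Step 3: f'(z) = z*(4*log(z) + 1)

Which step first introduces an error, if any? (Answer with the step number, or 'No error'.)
Step 2

Step 2 is incorrect due to a wrong coefficient.
The step shows: 4*z*log(z) + z
The correct value should be: 2*z*log(z) + z

Explanation: The coefficient 2 was incorrectly written as 4: the term 2*z*log(z) was incorrectly written as 4*z*log(z)
The later steps are derived from this incorrect expression, so the error originates in Step 2.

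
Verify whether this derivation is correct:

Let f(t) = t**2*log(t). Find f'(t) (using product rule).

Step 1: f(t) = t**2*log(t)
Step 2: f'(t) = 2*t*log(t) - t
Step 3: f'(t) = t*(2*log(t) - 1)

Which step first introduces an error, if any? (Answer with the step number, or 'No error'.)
Step 2

Step 2 is incorrect due to a sign flip.
The step shows: 2*t*log(t) - t
The correct value should be: 2*t*log(t) + t

Explanation: The sign of one term was flipped: the term t was incorrectly written as -t
The later steps are derived from this incorrect expression, so the error originates in Step 2.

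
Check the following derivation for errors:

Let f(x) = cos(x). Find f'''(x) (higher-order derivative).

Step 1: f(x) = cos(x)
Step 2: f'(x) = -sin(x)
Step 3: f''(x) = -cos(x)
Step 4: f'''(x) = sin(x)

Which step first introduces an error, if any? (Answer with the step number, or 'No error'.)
No error

All steps in this derivation are correct.
The final answer f'''(x) = sin(x) is valid.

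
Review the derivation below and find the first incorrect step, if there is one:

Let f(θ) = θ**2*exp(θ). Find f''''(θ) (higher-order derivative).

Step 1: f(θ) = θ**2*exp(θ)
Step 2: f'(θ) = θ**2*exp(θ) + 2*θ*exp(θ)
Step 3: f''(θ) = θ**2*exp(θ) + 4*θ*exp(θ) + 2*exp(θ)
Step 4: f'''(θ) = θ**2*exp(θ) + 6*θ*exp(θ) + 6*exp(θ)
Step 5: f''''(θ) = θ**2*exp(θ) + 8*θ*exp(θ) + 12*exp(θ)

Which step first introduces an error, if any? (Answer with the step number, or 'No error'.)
No error

All steps in this derivation are correct.
The final answer f''''(θ) = θ**2*exp(θ) + 8*θ*exp(θ) + 12*exp(θ) is valid.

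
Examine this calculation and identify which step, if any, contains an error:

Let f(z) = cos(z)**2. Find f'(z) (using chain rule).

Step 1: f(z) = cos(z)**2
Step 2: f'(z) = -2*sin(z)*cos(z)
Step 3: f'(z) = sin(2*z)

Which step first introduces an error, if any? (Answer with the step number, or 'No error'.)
Step 3

Step 3 is incorrect due to a sign flip.
The step shows: sin(2*z)
The correct value should be: -sin(2*z)

Explanation: The sign of the whole expression was flipped: the term -sin(2*z) was incorrectly written as sin(2*z)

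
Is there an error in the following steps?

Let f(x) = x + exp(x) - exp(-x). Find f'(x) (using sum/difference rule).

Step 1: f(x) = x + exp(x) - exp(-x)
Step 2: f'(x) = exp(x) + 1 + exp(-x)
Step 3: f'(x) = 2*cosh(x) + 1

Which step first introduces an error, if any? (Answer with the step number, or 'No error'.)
No error

All steps in this derivation are correct.
The final answer f'(x) = 2*cosh(x) + 1 is valid.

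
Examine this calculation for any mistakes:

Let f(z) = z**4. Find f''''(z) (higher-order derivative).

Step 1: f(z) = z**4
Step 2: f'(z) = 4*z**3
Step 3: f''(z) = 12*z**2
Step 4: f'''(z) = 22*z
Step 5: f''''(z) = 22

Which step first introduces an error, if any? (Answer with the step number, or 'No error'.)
Step 4

Step 4 is incorrect due to a wrong coefficient.
The step shows: 22*z
The correct value should be: 24*z

Explanation: The coefficient 24 was incorrectly written as 22: the term 24*z was incorrectly written as 22*z
The later steps are derived from this incorrect expression, so the error originates in Step 4.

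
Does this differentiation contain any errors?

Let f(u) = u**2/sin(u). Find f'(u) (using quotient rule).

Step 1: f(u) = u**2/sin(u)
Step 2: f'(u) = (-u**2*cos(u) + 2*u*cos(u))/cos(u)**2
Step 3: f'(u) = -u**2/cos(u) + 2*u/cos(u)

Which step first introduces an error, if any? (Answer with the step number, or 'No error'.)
Step 2

Step 2 is incorrect due to a wrong trig function.
The step shows: (-u**2*cos(u) + 2*u*cos(u))/cos(u)**2
The correct value should be: (-u**2*cos(u) + 2*u*sin(u))/sin(u)**2

Explanation: sin(u) was incorrectly written as cos(u): the term (-u**2*cos(u) + 2*u*sin(u))/sin(u)**2 was incorrectly written as (-u**2*cos(u) + 2*u*cos(u))/cos(u)**2
The later steps are derived from this incorrect expression, so the error originates in Step 2.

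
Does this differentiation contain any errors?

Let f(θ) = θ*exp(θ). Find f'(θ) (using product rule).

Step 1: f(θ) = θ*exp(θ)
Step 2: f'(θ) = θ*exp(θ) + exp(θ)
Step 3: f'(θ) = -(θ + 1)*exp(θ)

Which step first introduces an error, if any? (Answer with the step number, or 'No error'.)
Step 3

Step 3 is incorrect due to a sign flip.
The step shows: -(θ + 1)*exp(θ)
The correct value should be: (θ + 1)*exp(θ)

Explanation: The sign of the whole expression was flipped: the term (θ + 1)*exp(θ) was incorrectly written as -(θ + 1)*exp(θ)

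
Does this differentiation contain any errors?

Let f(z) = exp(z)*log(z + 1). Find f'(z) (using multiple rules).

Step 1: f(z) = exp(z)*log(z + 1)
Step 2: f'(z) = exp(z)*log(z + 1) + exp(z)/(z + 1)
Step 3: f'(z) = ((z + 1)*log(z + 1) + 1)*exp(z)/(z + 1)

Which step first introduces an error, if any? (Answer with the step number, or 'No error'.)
No error

All steps in this derivation are correct.
The final answer f'(z) = ((z + 1)*log(z + 1) + 1)*exp(z)/(z + 1) is valid.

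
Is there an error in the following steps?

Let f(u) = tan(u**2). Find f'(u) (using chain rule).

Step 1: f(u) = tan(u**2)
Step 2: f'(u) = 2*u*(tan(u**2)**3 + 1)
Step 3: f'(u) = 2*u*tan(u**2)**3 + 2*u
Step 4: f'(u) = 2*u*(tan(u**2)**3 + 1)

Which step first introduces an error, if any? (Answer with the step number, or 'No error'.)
Step 2

Step 2 is incorrect due to a wrong exponent.
The step shows: 2*u*(tan(u**2)**3 + 1)
The correct value should be: 2*u*(tan(u**2)**2 + 1)

Explanation: The exponent 2 on tan(u**2) was incorrectly written as 3: the term 2*u*(tan(u**2)**2 + 1) was incorrectly written as 2*u*(tan(u**2)**3 + 1)
The later steps are derived from this incorrect expression, so the error originates in Step 2.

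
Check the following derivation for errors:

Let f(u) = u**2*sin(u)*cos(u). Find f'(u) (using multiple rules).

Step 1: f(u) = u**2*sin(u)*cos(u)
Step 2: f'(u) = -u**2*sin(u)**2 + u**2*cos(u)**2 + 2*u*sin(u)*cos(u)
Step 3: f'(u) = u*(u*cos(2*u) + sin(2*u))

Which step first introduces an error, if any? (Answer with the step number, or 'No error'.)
No error

All steps in this derivation are correct.
The final answer f'(u) = u*(u*cos(2*u) + sin(2*u)) is valid.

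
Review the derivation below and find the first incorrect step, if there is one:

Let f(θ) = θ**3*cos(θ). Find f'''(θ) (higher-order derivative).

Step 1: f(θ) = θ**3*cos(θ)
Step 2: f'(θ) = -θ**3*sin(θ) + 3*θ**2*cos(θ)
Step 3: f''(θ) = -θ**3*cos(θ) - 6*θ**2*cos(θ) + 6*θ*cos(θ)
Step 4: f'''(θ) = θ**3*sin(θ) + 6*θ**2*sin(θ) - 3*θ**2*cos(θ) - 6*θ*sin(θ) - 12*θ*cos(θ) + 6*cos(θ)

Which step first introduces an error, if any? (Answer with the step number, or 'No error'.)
Step 3

Step 3 is incorrect due to a wrong trig function.
The step shows: -θ**3*cos(θ) - 6*θ**2*cos(θ) + 6*θ*cos(θ)
The correct value should be: -θ**3*cos(θ) - 6*θ**2*sin(θ) + 6*θ*cos(θ)

Explanation: sin(θ) was incorrectly written as cos(θ): the term -6*θ**2*sin(θ) was incorrectly written as -6*θ**2*cos(θ)
The later steps are derived from this incorrect expression, so the error originates in Step 3.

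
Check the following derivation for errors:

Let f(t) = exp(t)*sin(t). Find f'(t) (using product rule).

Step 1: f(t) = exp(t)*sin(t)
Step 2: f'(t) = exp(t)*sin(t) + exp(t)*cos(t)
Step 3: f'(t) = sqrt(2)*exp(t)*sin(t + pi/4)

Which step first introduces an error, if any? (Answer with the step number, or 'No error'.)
No error

All steps in this derivation are correct.
The final answer f'(t) = sqrt(2)*exp(t)*sin(t + pi/4) is valid.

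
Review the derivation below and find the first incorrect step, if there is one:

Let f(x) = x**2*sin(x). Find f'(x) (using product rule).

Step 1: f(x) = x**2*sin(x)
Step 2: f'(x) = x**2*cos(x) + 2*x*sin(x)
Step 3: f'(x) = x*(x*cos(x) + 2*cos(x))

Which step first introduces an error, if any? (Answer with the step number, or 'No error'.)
Step 3

Step 3 is incorrect due to a wrong trig function.
The step shows: x*(x*cos(x) + 2*cos(x))
The correct value should be: x*(x*cos(x) + 2*sin(x))

Explanation: sin(x) was incorrectly written as cos(x): the term x*(x*cos(x) + 2*sin(x)) was incorrectly written as x*(x*cos(x) + 2*cos(x))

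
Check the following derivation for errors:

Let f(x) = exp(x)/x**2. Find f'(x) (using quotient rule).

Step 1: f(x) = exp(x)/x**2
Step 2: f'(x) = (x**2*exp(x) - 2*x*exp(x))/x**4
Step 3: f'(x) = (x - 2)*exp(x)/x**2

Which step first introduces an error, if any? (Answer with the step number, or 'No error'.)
Step 3

Step 3 is incorrect due to a wrong exponent.
The step shows: (x - 2)*exp(x)/x**2
The correct value should be: (x - 2)*exp(x)/x**3

Explanation: The exponent -3 on x was incorrectly written as -2: the term (x - 2)*exp(x)/x**3 was incorrectly written as (x - 2)*exp(x)/x**2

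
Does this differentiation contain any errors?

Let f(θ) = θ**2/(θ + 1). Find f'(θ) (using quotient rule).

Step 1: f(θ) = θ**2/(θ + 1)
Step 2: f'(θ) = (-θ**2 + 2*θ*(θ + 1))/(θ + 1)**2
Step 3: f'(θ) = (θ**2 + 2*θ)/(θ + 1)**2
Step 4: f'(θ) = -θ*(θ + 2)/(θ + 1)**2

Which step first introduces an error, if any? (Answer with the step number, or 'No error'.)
Step 4

Step 4 is incorrect due to a sign flip.
The step shows: -θ*(θ + 2)/(θ + 1)**2
The correct value should be: θ*(θ + 2)/(θ + 1)**2

Explanation: The sign of the whole expression was flipped: the term θ*(θ + 2)/(θ + 1)**2 was incorrectly written as -θ*(θ + 2)/(θ + 1)**2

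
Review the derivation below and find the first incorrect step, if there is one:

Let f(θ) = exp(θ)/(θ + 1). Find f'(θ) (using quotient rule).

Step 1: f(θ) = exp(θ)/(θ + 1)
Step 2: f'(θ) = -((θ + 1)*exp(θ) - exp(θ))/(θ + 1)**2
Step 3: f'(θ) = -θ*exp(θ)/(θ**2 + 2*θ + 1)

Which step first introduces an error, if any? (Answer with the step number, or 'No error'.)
Step 2

Step 2 is incorrect due to a sign flip.
The step shows: -((θ + 1)*exp(θ) - exp(θ))/(θ + 1)**2
The correct value should be: ((θ + 1)*exp(θ) - exp(θ))/(θ + 1)**2

Explanation: The sign of the whole expression was flipped: the term ((θ + 1)*exp(θ) - exp(θ))/(θ + 1)**2 was incorrectly written as -((θ + 1)*exp(θ) - exp(θ))/(θ + 1)**2
The later steps are derived from this incorrect expression, so the error originates in Step 2.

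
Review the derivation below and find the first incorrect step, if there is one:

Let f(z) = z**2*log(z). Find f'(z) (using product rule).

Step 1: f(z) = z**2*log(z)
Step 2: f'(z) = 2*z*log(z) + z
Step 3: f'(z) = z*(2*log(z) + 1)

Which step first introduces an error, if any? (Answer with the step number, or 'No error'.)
No error

All steps in this derivation are correct.
The final answer f'(z) = z*(2*log(z) + 1) is valid.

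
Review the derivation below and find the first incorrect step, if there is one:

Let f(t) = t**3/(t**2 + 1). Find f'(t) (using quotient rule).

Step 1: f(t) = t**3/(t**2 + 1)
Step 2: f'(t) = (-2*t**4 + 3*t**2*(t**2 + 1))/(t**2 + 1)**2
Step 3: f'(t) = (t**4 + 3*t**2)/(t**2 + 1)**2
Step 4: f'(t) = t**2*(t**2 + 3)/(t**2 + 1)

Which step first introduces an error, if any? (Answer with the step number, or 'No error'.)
Step 4

Step 4 is incorrect due to a wrong exponent.
The step shows: t**2*(t**2 + 3)/(t**2 + 1)
The correct value should be: t**2*(t**2 + 3)/(t**2 + 1)**2

Explanation: The exponent -2 on t**2 + 1 was incorrectly written as -1: the term t**2*(t**2 + 3)/(t**2 + 1)**2 was incorrectly written as t**2*(t**2 + 3)/(t**2 + 1)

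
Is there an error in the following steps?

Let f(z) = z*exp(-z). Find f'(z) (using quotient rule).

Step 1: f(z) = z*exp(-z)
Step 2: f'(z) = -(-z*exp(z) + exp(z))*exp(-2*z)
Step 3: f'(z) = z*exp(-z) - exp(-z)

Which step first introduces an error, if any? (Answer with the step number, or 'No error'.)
Step 2

Step 2 is incorrect due to a sign flip.
The step shows: -(-z*exp(z) + exp(z))*exp(-2*z)
The correct value should be: (-z*exp(z) + exp(z))*exp(-2*z)

Explanation: The sign of the whole expression was flipped: the term (-z*exp(z) + exp(z))*exp(-2*z) was incorrectly written as -(-z*exp(z) + exp(z))*exp(-2*z)
The later steps are derived from this incorrect expression, so the error originates in Step 2.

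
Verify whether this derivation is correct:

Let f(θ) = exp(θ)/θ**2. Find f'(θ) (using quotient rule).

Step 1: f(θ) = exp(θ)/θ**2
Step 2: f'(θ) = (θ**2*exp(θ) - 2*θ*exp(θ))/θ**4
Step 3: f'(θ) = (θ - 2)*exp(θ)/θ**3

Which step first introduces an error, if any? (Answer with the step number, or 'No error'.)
No error

All steps in this derivation are correct.
The final answer f'(θ) = (θ - 2)*exp(θ)/θ**3 is valid.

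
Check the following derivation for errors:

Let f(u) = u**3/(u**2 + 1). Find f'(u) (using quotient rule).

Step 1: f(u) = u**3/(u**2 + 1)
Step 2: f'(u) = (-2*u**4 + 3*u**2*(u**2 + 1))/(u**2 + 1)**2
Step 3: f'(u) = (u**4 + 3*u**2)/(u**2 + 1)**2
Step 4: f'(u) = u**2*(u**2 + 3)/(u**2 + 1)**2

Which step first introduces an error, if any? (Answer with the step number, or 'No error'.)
No error

All steps in this derivation are correct.
The final answer f'(u) = u**2*(u**2 + 3)/(u**2 + 1)**2 is valid.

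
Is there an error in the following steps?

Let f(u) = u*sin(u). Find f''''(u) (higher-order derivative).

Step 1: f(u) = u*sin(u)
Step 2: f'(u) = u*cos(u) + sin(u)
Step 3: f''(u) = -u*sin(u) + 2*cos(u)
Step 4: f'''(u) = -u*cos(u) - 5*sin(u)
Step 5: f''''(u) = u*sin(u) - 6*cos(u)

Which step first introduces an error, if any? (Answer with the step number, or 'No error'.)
Step 4

Step 4 is incorrect due to a wrong coefficient.
The step shows: -u*cos(u) - 5*sin(u)
The correct value should be: -u*cos(u) - 3*sin(u)

Explanation: The coefficient -3 was incorrectly written as -5: the term -3*sin(u) was incorrectly written as -5*sin(u)
The later steps are derived from this incorrect expression, so the error originates in Step 4.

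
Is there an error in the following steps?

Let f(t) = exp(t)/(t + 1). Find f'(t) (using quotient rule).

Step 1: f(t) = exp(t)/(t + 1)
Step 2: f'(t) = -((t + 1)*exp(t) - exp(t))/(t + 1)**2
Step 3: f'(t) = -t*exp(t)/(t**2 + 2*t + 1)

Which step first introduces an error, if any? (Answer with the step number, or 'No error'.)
Step 2

Step 2 is incorrect due to a sign flip.
The step shows: -((t + 1)*exp(t) - exp(t))/(t + 1)**2
The correct value should be: ((t + 1)*exp(t) - exp(t))/(t + 1)**2

Explanation: The sign of the whole expression was flipped: the term ((t + 1)*exp(t) - exp(t))/(t + 1)**2 was incorrectly written as -((t + 1)*exp(t) - exp(t))/(t + 1)**2
The later steps are derived from this incorrect expression, so the error originates in Step 2.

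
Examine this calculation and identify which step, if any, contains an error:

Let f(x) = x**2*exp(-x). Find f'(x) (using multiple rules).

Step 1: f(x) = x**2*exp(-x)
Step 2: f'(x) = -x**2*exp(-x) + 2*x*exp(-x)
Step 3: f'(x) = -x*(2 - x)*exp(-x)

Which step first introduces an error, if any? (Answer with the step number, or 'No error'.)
Step 3

Step 3 is incorrect due to a sign flip.
The step shows: -x*(2 - x)*exp(-x)
The correct value should be: x*(2 - x)*exp(-x)

Explanation: The sign of the whole expression was flipped: the term x*(2 - x)*exp(-x) was incorrectly written as -x*(2 - x)*exp(-x)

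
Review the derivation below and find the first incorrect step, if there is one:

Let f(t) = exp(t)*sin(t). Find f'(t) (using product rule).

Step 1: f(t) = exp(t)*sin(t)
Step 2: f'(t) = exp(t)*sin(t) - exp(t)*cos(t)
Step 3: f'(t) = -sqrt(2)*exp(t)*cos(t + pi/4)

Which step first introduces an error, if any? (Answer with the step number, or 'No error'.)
Step 2

Step 2 is incorrect due to a sign flip.
The step shows: exp(t)*sin(t) - exp(t)*cos(t)
The correct value should be: exp(t)*sin(t) + exp(t)*cos(t)

Explanation: The sign of one term was flipped: the term exp(t)*cos(t) was incorrectly written as -exp(t)*cos(t)
The later steps are derived from this incorrect expression, so the error originates in Step 2.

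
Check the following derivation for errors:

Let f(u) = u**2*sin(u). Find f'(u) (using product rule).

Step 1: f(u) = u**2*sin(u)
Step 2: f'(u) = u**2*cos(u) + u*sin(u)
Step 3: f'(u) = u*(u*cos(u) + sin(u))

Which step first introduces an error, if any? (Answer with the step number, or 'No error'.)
Step 2

Step 2 is incorrect due to a wrong coefficient.
The step shows: u**2*cos(u) + u*sin(u)
The correct value should be: u**2*cos(u) + 2*u*sin(u)

Explanation: The coefficient 2 was incorrectly written as 1: the term 2*u*sin(u) was incorrectly written as u*sin(u)
The later steps are derived from this incorrect expression, so the error originates in Step 2.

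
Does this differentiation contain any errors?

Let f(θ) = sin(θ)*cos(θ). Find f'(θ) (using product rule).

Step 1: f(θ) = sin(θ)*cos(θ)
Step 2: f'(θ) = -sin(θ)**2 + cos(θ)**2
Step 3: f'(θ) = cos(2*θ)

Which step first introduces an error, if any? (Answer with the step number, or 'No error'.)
No error

All steps in this derivation are correct.
The final answer f'(θ) = cos(2*θ) is valid.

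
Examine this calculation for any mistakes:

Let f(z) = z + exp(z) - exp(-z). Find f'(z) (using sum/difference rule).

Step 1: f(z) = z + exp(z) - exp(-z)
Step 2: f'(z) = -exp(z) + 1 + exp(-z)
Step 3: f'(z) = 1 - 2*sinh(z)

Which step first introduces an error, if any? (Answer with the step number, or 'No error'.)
Step 2

Step 2 is incorrect due to a sign flip.
The step shows: -exp(z) + 1 + exp(-z)
The correct value should be: exp(z) + 1 + exp(-z)

Explanation: The sign of one term was flipped: the term exp(z) was incorrectly written as -exp(z)
The later steps are derived from this incorrect expression, so the error originates in Step 2.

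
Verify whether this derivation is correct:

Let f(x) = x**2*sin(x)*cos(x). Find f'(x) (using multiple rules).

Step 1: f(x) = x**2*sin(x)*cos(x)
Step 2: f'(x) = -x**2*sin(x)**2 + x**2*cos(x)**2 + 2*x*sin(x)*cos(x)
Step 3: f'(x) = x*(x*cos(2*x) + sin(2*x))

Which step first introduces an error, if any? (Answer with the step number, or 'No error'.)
No error

All steps in this derivation are correct.
The final answer f'(x) = x*(x*cos(2*x) + sin(2*x)) is valid.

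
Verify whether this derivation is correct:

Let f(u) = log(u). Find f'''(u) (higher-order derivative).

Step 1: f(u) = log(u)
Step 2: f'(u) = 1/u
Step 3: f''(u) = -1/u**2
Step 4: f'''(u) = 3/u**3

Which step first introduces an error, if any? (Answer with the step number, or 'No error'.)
Step 4

Step 4 is incorrect due to a wrong coefficient.
The step shows: 3/u**3
The correct value should be: 2/u**3

Explanation: The coefficient 2 was incorrectly written as 3: the term 2/u**3 was incorrectly written as 3/u**3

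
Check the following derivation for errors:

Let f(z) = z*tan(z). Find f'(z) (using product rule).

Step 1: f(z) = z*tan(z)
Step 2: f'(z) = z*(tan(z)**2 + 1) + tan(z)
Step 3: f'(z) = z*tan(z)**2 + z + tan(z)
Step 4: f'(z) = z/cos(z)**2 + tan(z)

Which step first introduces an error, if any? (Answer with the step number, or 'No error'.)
No error

All steps in this derivation are correct.
The final answer f'(z) = z/cos(z)**2 + tan(z) is valid.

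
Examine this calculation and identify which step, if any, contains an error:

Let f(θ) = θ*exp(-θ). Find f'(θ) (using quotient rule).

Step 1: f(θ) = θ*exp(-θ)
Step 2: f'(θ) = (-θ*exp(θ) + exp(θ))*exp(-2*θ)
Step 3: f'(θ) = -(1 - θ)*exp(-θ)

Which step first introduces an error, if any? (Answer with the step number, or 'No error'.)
Step 3

Step 3 is incorrect due to a sign flip.
The step shows: -(1 - θ)*exp(-θ)
The correct value should be: (1 - θ)*exp(-θ)

Explanation: The sign of the whole expression was flipped: the term (1 - θ)*exp(-θ) was incorrectly written as -(1 - θ)*exp(-θ)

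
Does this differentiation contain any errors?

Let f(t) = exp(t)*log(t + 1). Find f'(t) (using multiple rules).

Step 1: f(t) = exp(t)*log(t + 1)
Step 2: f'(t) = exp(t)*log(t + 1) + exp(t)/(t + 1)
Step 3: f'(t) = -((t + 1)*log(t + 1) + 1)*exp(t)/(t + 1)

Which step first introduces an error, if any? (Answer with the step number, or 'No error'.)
Step 3

Step 3 is incorrect due to a sign flip.
The step shows: -((t + 1)*log(t + 1) + 1)*exp(t)/(t + 1)
The correct value should be: ((t + 1)*log(t + 1) + 1)*exp(t)/(t + 1)

Explanation: The sign of the whole expression was flipped: the term ((t + 1)*log(t + 1) + 1)*exp(t)/(t + 1) was incorrectly written as -((t + 1)*log(t + 1) + 1)*exp(t)/(t + 1)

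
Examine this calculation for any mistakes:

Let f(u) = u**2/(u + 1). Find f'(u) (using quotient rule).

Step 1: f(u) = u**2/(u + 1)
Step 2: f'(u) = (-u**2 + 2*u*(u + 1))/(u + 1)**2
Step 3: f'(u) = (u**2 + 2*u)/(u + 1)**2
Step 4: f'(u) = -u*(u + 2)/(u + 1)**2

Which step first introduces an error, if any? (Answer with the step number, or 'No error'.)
Step 4

Step 4 is incorrect due to a sign flip.
The step shows: -u*(u + 2)/(u + 1)**2
The correct value should be: u*(u + 2)/(u + 1)**2

Explanation: The sign of the whole expression was flipped: the term u*(u + 2)/(u + 1)**2 was incorrectly written as -u*(u + 2)/(u + 1)**2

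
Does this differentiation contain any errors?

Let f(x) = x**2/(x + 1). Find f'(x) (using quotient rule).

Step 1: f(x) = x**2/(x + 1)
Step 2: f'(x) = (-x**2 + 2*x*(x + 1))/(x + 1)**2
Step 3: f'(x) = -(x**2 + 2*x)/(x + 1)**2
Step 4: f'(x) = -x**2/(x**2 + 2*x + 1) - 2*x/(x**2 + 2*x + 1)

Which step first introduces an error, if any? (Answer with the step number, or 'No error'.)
Step 3

Step 3 is incorrect due to a sign flip.
The step shows: -(x**2 + 2*x)/(x + 1)**2
The correct value should be: (x**2 + 2*x)/(x + 1)**2

Explanation: The sign of the whole expression was flipped: the term (x**2 + 2*x)/(x + 1)**2 was incorrectly written as -(x**2 + 2*x)/(x + 1)**2
The later steps are derived from this incorrect expression, so the error originates in Step 3.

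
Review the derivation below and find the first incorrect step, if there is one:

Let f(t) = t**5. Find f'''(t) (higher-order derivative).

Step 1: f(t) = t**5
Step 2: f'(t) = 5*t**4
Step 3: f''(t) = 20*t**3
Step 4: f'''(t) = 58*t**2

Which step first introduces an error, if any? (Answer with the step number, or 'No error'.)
Step 4

Step 4 is incorrect due to a wrong coefficient.
The step shows: 58*t**2
The correct value should be: 60*t**2

Explanation: The coefficient 60 was incorrectly written as 58: the term 60*t**2 was incorrectly written as 58*t**2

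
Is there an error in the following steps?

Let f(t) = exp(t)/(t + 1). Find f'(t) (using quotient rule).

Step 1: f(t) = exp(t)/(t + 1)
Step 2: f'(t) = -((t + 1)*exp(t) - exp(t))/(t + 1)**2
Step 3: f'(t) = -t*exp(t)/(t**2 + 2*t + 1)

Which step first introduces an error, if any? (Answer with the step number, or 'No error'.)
Step 2

Step 2 is incorrect due to a sign flip.
The step shows: -((t + 1)*exp(t) - exp(t))/(t + 1)**2
The correct value should be: ((t + 1)*exp(t) - exp(t))/(t + 1)**2

Explanation: The sign of the whole expression was flipped: the term ((t + 1)*exp(t) - exp(t))/(t + 1)**2 was incorrectly written as -((t + 1)*exp(t) - exp(t))/(t + 1)**2
The later steps are derived from this incorrect expression, so the error originates in Step 2.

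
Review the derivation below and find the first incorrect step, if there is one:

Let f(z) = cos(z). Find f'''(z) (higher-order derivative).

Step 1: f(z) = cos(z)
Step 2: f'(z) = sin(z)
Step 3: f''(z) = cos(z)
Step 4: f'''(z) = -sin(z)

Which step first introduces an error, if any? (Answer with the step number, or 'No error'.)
Step 2

Step 2 is incorrect due to a sign flip.
The step shows: sin(z)
The correct value should be: -sin(z)

Explanation: The sign of the whole expression was flipped: the term -sin(z) was incorrectly written as sin(z)
The later steps are derived from this incorrect expression, so the error originates in Step 2.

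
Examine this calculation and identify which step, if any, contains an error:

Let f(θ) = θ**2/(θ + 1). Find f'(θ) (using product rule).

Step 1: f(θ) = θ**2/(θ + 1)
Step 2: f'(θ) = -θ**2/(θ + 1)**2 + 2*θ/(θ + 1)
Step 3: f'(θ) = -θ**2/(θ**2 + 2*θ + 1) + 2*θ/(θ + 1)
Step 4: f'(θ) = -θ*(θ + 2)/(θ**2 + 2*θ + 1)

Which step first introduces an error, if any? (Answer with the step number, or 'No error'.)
Step 4

Step 4 is incorrect due to a sign flip.
The step shows: -θ*(θ + 2)/(θ**2 + 2*θ + 1)
The correct value should be: θ*(θ + 2)/(θ**2 + 2*θ + 1)

Explanation: The sign of the whole expression was flipped: the term θ*(θ + 2)/(θ**2 + 2*θ + 1) was incorrectly written as -θ*(θ + 2)/(θ**2 + 2*θ + 1)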